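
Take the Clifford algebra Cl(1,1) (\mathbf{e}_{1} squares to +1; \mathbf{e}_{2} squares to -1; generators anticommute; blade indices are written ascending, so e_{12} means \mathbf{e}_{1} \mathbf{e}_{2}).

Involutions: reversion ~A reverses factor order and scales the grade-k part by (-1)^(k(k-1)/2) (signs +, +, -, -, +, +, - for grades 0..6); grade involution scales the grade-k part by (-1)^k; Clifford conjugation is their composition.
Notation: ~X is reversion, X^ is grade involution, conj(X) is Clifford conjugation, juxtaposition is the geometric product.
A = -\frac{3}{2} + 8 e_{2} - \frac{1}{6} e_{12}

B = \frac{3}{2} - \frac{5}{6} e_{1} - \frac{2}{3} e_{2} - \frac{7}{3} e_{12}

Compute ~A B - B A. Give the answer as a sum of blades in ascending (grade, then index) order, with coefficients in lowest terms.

first term: \frac{97}{36} - \frac{623}{36} e_{1} + \frac{473}{36} e_{2} + \frac{125}{12} e_{12}
second term: \frac{125}{36} + \frac{721}{36} e_{1} + \frac{473}{36} e_{2} - \frac{41}{12} e_{12}
Answer: -\frac{7}{9} - \frac{112}{3} e_{1} + \frac{83}{6} e_{12}


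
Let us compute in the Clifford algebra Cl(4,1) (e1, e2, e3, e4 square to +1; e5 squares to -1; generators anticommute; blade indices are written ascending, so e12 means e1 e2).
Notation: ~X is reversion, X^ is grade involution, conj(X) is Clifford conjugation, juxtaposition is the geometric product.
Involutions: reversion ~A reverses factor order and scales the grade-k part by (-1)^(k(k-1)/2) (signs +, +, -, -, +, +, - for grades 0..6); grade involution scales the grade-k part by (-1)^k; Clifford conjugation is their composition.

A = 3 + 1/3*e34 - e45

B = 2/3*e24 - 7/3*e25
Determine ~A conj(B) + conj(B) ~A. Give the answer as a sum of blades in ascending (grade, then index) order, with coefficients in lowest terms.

first term: 2/9*e23 - 13/3*e24 + 23/3*e25 - 7/9*e2345
second term: -2/9*e23 + 1/3*e24 + 19/3*e25 - 7/9*e2345
Answer: -4*e24 + 14*e25 - 14/9*e2345


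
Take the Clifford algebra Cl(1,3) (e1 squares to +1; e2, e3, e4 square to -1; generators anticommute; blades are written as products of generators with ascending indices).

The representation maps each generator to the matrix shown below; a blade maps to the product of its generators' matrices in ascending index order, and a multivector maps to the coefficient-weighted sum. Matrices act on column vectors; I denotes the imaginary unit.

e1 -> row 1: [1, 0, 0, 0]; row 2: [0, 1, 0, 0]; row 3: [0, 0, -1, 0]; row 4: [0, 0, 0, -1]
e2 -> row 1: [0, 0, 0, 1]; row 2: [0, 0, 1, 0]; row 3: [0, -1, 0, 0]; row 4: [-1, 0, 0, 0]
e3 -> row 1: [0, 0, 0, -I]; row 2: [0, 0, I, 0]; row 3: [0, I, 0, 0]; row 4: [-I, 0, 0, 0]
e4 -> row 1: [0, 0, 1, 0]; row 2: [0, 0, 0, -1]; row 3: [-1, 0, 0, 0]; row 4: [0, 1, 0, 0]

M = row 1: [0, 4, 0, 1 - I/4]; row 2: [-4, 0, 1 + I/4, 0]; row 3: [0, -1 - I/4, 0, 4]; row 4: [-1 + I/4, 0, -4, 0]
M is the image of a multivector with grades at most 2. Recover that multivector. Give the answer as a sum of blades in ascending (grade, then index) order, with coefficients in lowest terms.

Method: the blade images are trace-orthogonal — tr(rho(e_A) rho(e_B)^-1) = 4 if A = B and 0 otherwise — and rho(e_A)^-1 = (e_A)^2 * rho(e_A) with (e_A)^2 = +1 or -1, so the coefficient of e_A in the preimage is (e_A)^2 * tr(M rho(e_A))/4.
Nonzero projections over blades of grade <= 2: e2: (e2)^2 = -1, tr(M rho(e2)) = -4, coefficient 1; e1 e3: (e1 e3)^2 = +1, tr(M rho(e1 e3)) = 1, coefficient 1/4; e2 e4: (e2 e4)^2 = -1, tr(M rho(e2 e4)) = -16, coefficient 4. Every other blade of grade <= 2 projects to 0.
Answer: e2 + 1/4*e1 e3 + 4*e2 e4


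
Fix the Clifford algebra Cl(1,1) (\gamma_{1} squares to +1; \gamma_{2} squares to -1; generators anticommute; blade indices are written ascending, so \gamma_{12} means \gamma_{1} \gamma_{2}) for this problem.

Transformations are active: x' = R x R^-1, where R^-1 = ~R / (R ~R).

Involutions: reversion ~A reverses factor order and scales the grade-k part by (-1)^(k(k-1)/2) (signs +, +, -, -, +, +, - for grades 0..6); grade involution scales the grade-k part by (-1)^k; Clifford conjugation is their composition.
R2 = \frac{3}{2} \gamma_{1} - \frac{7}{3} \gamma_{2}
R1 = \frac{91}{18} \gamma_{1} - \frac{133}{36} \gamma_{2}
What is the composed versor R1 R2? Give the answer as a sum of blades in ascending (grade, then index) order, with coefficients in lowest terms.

Distribute over the terms of R1 (each basis-blade product reordered to ascending indices, repeated generators contracted through their squares):
(\frac{91}{18} \gamma_{1}) R2 = \frac{91}{12} - \frac{637}{54} \gamma_{12}
(-\frac{133}{36} \gamma_{2}) R2 = -\frac{931}{108} + \frac{133}{24} \gamma_{12}
Summing the partial products and collecting blades:
Answer: -\frac{28}{27} - \frac{1351}{216} \gamma_{12}


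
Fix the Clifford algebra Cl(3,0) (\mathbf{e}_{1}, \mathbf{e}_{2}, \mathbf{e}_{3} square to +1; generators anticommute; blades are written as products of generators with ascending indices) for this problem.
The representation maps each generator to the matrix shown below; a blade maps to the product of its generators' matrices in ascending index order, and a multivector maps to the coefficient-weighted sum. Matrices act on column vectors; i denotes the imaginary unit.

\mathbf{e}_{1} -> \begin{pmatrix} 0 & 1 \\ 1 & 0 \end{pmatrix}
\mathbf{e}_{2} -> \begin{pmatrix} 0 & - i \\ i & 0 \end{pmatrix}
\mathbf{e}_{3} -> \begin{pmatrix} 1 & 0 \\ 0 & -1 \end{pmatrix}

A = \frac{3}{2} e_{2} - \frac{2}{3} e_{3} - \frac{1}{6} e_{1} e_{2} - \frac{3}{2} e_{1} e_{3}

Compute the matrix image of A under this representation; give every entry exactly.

Bivector images (products of the table entries): rho(e_{1} e_{2}) = rho(\mathbf{e}_{1})rho(\mathbf{e}_{2}) = \begin{pmatrix} i & 0 \\ 0 & - i \end{pmatrix}; rho(e_{1} e_{3}) = rho(\mathbf{e}_{1})rho(\mathbf{e}_{3}) = \begin{pmatrix} 0 & -1 \\ 1 & 0 \end{pmatrix}.
M = (\frac{3}{2})*rho(e_{2}) + (-\frac{2}{3})*rho(e_{3}) + (-\frac{1}{6})*rho(e_{1} e_{2}) + (-\frac{3}{2})*rho(e_{1} e_{3}), summed entrywise:
Answer: \begin{pmatrix} - \frac{2}{3} - \frac{i}{6} & \frac{3}{2} - \frac{3 i}{2} \\ - \frac{3}{2} + \frac{3 i}{2} & \frac{2}{3} + \frac{i}{6} \end{pmatrix}


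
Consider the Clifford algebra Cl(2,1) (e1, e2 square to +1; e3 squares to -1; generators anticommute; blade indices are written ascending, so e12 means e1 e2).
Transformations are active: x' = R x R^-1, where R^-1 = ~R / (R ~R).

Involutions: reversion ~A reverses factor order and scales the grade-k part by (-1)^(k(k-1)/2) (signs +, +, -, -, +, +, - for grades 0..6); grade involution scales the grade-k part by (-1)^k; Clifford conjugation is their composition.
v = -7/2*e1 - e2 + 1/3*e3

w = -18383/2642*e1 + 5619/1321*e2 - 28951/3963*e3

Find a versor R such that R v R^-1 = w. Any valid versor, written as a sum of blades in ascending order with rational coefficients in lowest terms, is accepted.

R = v + w = -13815/1321*e1 + 4298/1321*e2 - 9210/1321*e3 works: the equal norms (473/36) guarantee its sandwich swaps v into w.
Answer: -13815/1321*e1 + 4298/1321*e2 - 9210/1321*e3


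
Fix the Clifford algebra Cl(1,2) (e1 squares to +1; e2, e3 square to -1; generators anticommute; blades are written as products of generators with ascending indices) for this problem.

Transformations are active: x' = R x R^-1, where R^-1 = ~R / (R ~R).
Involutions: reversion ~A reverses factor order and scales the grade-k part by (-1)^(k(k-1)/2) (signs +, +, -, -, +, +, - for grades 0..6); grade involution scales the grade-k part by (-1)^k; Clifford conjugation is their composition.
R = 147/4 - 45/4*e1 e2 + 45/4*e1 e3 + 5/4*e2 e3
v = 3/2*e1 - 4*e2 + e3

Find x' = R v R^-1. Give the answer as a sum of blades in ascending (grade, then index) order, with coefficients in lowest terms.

~R = 147/4 + 45/4*e1 e2 - 45/4*e1 e3 - 5/4*e2 e3, and R ~R = 1099, so R^-1 = ~R / (1099).
R v = -9/8*e1 - 1051/8*e2 + 119/8*e3 + 285/8*e1 e2 e3
Answer: -13137/8792*e1 - 8917/2198*e2 + 6367/8792*e3


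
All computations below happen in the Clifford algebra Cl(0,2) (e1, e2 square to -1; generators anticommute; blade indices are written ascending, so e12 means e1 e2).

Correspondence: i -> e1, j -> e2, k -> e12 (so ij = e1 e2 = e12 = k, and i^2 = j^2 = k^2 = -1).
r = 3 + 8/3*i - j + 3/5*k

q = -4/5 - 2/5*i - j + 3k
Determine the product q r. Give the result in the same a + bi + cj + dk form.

In blades: q = -4/5 - 2/5*e1 - e2 + 3*e12, r = 3 + 8/3*e1 - e2 + 3/5*e12.
Distribute q over r term by term (generator squares from the signature, products reordered to ascending indices): (-4/5)*r = -12/5 - 32/15*e1 + 4/5*e2 - 12/25*e12; (-2/5*e1)*r = 16/15 - 6/5*e1 + 6/25*e2 + 2/5*e12; (-e2)*r = -1 - 3/5*e1 - 3*e2 + 8/3*e12; (3*e12)*r = -9/5 + 3*e1 + 8*e2 + 9*e12.
Sum: -62/15 - 14/15*e1 + 151/25*e2 + 869/75*e12; translating back through the correspondence:
Answer: -62/15 - 14/15*i + 151/25*j + 869/75*k


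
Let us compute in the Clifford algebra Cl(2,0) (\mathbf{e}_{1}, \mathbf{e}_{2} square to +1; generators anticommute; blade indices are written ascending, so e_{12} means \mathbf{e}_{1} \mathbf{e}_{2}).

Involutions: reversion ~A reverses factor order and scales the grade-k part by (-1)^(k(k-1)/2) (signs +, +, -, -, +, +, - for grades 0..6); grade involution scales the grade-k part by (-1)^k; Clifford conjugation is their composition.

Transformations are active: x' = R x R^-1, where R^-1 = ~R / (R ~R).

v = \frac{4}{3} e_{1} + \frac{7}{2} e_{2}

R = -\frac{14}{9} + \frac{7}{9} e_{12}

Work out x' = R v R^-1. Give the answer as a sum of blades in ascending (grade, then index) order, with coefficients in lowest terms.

~R = -\frac{14}{9} - \frac{7}{9} e_{12}, and R ~R = \frac{245}{81}, so R^-1 = ~R / (\frac{245}{81}).
R v = \frac{35}{54} e_{1} - \frac{175}{27} e_{2}
Answer: -2 e_{1} + \frac{19}{6} e_{2}


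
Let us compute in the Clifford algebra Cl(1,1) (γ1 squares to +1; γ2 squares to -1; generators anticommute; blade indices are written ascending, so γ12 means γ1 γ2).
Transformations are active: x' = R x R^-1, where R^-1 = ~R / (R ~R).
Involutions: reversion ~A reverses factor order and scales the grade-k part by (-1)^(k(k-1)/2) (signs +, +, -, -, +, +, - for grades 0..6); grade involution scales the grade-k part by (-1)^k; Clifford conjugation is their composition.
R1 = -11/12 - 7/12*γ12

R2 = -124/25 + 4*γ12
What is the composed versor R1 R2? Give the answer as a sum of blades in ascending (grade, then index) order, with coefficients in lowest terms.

Distribute over the terms of R1 (each basis-blade product reordered to ascending indices, repeated generators contracted through their squares):
(-11/12) R2 = 341/75 - 11/3*γ12
(-7/12*γ12) R2 = -7/3 + 217/75*γ12
Summing the partial products and collecting blades:
Answer: 166/75 - 58/75*γ12


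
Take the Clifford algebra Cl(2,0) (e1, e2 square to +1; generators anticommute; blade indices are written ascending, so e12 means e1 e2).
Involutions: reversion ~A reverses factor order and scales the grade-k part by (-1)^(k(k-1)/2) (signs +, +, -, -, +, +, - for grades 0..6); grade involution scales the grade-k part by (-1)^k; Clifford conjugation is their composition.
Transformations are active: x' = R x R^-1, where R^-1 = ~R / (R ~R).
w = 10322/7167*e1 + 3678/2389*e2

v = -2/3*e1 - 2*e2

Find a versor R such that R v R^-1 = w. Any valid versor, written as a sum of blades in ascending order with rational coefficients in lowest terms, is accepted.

Why this works: both vectors square to 40/9, so q(v) = q(w) and R = v + w = 1848/2389*e1 - 1100/2389*e2 carries v to w — its own direction survives, the complement (v - w)/2 flips.
Answer: 1848/2389*e1 - 1100/2389*e2


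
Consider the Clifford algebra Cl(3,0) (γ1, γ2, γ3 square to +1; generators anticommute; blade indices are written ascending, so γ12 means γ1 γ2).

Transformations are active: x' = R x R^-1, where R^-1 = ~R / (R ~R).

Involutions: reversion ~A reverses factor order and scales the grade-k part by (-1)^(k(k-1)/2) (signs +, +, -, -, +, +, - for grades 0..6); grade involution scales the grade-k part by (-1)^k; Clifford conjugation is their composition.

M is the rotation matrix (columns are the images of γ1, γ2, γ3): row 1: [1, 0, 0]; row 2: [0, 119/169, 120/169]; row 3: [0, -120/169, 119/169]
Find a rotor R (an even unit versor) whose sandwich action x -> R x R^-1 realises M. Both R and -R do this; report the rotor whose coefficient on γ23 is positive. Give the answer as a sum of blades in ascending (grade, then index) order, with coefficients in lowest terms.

Method: write R = a + b12*γ12 + b13*γ13 + b23*γ23 with a^2 + b12^2 + b13^2 + b23^2 = 1 (so R^-1 = ~R). Expanding the columns R e_j ~R gives tr M = 4a^2 - 1 and, from the antisymmetric part, M21 - M12 = -4a*b12, M13 - M31 = 4a*b13, M32 - M23 = -4a*b23.
Here tr M = 407/169, so a^2 = (1 + tr M)/4 = 144/169 and a = ±12/13. Taking a = 12/13: M21 - M12 = 0, M13 - M31 = 0, M32 - M23 = -240/169, giving b12 = 0, b13 = 0, b23 = 5/13, i.e. R = 12/13 + 5/13*γ23.
Its γ23 coefficient is already positive.
Answer: 12/13 + 5/13*γ23. Uniqueness: Spin(3) -> SO(3) maps R and -R to the same rotation of trace 407/169; fixing the sign of the γ23 coefficient removes the ambiguity.


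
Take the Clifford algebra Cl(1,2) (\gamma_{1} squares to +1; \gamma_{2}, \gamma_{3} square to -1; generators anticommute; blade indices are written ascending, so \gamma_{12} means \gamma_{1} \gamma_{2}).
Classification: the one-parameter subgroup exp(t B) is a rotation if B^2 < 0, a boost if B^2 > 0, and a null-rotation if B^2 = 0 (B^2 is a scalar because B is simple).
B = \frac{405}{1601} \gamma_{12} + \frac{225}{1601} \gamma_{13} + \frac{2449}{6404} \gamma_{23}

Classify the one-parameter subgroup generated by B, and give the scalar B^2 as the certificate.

B^2 term by term: the squares give (\frac{405}{1601})^2*(\gamma_{12})^2 + (\frac{225}{1601})^2*(\gamma_{13})^2 + (\frac{2449}{6404})^2*(\gamma_{23})^2 = \frac{164025}{2563201}*(+1) + \frac{50625}{2563201}*(+1) + \frac{5997601}{41011216}*(-1) = -\frac{1}{16} (each basis 2-blade squares to minus the product of its generators' squares); cross terms between blades sharing an index anticommute and cancel. So B^2 = -\frac{1}{16}.
Answer: rotation, certificate B^2 = -\frac{1}{16}. The invariant at work: B^2 = -\frac{1}{16} is unchanged by conjugation, hence its sign classifies the subgroup whatever basis B is written in.


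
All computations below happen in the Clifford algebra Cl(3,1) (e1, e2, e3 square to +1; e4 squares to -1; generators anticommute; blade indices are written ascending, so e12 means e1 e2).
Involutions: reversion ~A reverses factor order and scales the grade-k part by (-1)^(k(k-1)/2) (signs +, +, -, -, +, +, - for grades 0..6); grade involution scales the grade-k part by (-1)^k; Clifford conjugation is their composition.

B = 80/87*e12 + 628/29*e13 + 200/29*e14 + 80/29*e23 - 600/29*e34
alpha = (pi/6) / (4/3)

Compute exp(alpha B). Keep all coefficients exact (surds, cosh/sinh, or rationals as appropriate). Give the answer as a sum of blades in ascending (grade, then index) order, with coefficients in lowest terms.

B^2 term by term: the squares give (80/87)^2*(e12)^2 + (628/29)^2*(e13)^2 + (200/29)^2*(e14)^2 + (80/29)^2*(e23)^2 + (-600/29)^2*(e34)^2 = 6400/7569*(-1) + 394384/841*(-1) + 40000/841*(+1) + 6400/841*(-1) + 360000/841*(+1) = -16/9 (each basis 2-blade squares to minus the product of its generators' squares); cross terms between blades sharing an index anticommute and cancel; the commuting (index-disjoint) pairs give grade-4 terms 2*c*c'*(blade product), which cancel blade by blade — e1234: -32000/841 + 32000/841 = 0 — confirming B is simple. So B^2 = -16/9.
B^2 = -16/9 — circular case — the even/odd split gives cos and sin: l = 4/3, alpha*l = pi/6, so exp(alpha B) = cos(pi/6) + (sin(pi/6)/(4/3))*B = sqrt(3)/2 + (3/8)*B.
Answer: sqrt(3)/2 + 10/29*e12 + 471/58*e13 + 75/29*e14 + 30/29*e23 - 225/29*e34


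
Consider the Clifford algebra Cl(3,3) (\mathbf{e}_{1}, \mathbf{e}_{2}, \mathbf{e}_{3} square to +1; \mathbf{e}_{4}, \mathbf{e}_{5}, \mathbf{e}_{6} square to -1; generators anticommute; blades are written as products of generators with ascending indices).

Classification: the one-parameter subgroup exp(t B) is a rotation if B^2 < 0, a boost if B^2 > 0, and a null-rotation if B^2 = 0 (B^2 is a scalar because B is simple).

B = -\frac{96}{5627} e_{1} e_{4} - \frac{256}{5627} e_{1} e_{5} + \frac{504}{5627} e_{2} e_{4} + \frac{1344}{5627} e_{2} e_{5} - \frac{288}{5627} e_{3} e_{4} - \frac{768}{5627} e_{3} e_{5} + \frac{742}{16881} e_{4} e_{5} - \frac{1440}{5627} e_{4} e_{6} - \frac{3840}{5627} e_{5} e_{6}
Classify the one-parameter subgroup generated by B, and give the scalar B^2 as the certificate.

B^2 term by term: the squares give (-\frac{96}{5627})^2*(e_{1} e_{4})^2 + (-\frac{256}{5627})^2*(e_{1} e_{5})^2 + (\frac{504}{5627})^2*(e_{2} e_{4})^2 + (\frac{1344}{5627})^2*(e_{2} e_{5})^2 + (-\frac{288}{5627})^2*(e_{3} e_{4})^2 + (-\frac{768}{5627})^2*(e_{3} e_{5})^2 + (\frac{742}{16881})^2*(e_{4} e_{5})^2 + (-\frac{1440}{5627})^2*(e_{4} e_{6})^2 + (-\frac{3840}{5627})^2*(e_{5} e_{6})^2 = \frac{9216}{31663129}*(+1) + \frac{65536}{31663129}*(+1) + \frac{254016}{31663129}*(+1) + \frac{1806336}{31663129}*(+1) + \frac{82944}{31663129}*(+1) + \frac{589824}{31663129}*(+1) + \frac{550564}{284968161}*(-1) + \frac{2073600}{31663129}*(-1) + \frac{14745600}{31663129}*(-1) = -\frac{4}{9} (each basis 2-blade squares to minus the product of its generators' squares); cross terms between blades sharing an index anticommute and cancel; the commuting (index-disjoint) pairs give grade-4 terms 2*c*c'*(blade product), which cancel blade by blade — e_{1} e_{2} e_{4} e_{5}: \frac{258048}{31663129} - \frac{258048}{31663129} = 0; e_{1} e_{3} e_{4} e_{5}: -\frac{147456}{31663129} + \frac{147456}{31663129} = 0; e_{1} e_{4} e_{5} e_{6}: \frac{737280}{31663129} - \frac{737280}{31663129} = 0; e_{2} e_{3} e_{4} e_{5}: \frac{774144}{31663129} - \frac{774144}{31663129} = 0; e_{2} e_{4} e_{5} e_{6}: -\frac{3870720}{31663129} + \frac{3870720}{31663129} = 0; e_{3} e_{4} e_{5} e_{6}: \frac{2211840}{31663129} - \frac{2211840}{31663129} = 0 — confirming B is simple. So B^2 = -\frac{4}{9}.
Answer: rotation, certificate B^2 = -\frac{4}{9}. Certificate logic: -\frac{4}{9} is a conjugation-invariant scalar, so its sign fixes rotation versus boost versus null-rotation outright.


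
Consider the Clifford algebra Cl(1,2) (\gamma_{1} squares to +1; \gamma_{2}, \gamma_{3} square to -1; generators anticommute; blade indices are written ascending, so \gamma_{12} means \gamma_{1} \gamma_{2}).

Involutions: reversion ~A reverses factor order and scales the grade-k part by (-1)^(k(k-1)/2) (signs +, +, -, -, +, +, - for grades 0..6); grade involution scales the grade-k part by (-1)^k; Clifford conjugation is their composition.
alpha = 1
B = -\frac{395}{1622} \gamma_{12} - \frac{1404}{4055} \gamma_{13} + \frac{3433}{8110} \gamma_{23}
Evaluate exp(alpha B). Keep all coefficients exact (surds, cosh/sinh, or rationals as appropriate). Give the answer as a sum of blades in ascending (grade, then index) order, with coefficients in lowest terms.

B^2 term by term: the squares give (-\frac{395}{1622})^2*(\gamma_{12})^2 + (-\frac{1404}{4055})^2*(\gamma_{13})^2 + (\frac{3433}{8110})^2*(\gamma_{23})^2 = \frac{156025}{2630884}*(+1) + \frac{1971216}{16443025}*(+1) + \frac{11785489}{65772100}*(-1) = 0 (each basis 2-blade squares to minus the product of its generators' squares); cross terms between blades sharing an index anticommute and cancel. So B^2 = 0.
B^2 = 0, so the series closes: exp(alpha B) = 1 + alpha B (parabolic case).
Answer: 1 - \frac{395}{1622} \gamma_{12} - \frac{1404}{4055} \gamma_{13} + \frac{3433}{8110} \gamma_{23}


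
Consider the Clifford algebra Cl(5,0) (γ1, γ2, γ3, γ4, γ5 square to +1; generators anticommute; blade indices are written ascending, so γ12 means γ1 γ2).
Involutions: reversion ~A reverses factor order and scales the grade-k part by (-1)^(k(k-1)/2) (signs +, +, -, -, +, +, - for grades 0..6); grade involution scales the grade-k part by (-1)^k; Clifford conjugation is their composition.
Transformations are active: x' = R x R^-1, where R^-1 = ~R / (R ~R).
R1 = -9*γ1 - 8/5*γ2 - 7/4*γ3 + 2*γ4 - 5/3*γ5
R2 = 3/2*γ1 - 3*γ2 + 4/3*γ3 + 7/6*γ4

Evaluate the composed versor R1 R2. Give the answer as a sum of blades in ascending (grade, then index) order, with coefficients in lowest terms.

Distribute over the terms of R2 (each basis-blade product reordered to ascending indices, repeated generators contracted through their squares):
R1 (3/2*γ1) = -27/2 + 12/5*γ12 + 21/8*γ13 - 3*γ14 + 5/2*γ15
R1 (-3*γ2) = 24/5 + 27*γ12 - 21/4*γ23 + 6*γ24 - 5*γ25
R1 (4/3*γ3) = -7/3 - 12*γ13 - 32/15*γ23 - 8/3*γ34 + 20/9*γ35
R1 (7/6*γ4) = 7/3 - 21/2*γ14 - 28/15*γ24 - 49/24*γ34 + 35/18*γ45
Summing the partial products and collecting blades:
Answer: -87/10 + 147/5*γ12 - 75/8*γ13 - 27/2*γ14 + 5/2*γ15 - 443/60*γ23 + 62/15*γ24 - 5*γ25 - 113/24*γ34 + 20/9*γ35 + 35/18*γ45


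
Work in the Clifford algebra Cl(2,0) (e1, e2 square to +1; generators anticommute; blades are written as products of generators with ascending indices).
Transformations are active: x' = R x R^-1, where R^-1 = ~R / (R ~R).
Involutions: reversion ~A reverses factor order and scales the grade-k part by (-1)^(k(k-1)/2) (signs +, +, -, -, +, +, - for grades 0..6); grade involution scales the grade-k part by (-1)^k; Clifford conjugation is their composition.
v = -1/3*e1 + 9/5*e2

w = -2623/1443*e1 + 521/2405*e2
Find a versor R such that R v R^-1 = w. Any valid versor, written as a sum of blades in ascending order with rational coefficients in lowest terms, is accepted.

Why this works: both vectors square to 754/225, so q(v) = q(w) and R = v + w = -3104/1443*e1 + 970/481*e2 carries v to w — its own direction survives, the complement (v - w)/2 flips.
Answer: -3104/1443*e1 + 970/481*e2


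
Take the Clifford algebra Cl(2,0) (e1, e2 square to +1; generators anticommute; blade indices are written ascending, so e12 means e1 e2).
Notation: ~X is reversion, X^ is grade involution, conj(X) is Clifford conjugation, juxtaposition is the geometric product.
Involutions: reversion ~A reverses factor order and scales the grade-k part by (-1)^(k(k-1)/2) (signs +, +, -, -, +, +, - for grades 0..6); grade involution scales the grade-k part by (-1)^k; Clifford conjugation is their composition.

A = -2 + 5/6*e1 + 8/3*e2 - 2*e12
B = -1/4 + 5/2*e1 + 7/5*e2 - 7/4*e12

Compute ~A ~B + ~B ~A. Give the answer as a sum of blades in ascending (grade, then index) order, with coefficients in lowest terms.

first term: 169/60 - 283/40*e1 - 841/120*e2 - 19/2*e12
second term: 169/60 - 401/120*e1 + 3/40*e2 + 3/2*e12
Answer: 169/30 - 125/12*e1 - 104/15*e2 - 8*e12


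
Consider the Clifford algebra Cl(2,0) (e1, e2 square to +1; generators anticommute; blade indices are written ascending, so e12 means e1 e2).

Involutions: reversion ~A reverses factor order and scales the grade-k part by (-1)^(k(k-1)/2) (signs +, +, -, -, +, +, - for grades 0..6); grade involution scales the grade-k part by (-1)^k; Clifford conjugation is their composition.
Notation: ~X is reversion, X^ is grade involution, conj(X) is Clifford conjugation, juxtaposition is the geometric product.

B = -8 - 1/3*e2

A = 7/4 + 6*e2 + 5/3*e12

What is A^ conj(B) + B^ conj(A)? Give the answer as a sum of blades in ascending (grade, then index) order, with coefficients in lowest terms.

first term: -16 + 5/9*e1 + 583/12*e2 - 40/3*e12
second term: -16 + 5/9*e1 + 583/12*e2 + 40/3*e12
Answer: -32 + 10/9*e1 + 583/6*e2


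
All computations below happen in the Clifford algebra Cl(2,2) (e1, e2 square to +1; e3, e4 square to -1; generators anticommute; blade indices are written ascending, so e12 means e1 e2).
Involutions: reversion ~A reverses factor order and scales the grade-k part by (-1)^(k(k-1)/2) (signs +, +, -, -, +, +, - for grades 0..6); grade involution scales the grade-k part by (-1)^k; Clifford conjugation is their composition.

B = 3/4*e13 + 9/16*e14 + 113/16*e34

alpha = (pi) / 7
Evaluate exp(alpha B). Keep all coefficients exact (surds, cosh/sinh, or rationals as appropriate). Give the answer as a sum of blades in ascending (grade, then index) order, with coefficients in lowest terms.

B^2 term by term: the squares give (3/4)^2*(e13)^2 + (9/16)^2*(e14)^2 + (113/16)^2*(e34)^2 = 9/16*(+1) + 81/256*(+1) + 12769/256*(-1) = -49 (each basis 2-blade squares to minus the product of its generators' squares); cross terms between blades sharing an index anticommute and cancel. So B^2 = -49.
B^2 = -49 — a negative square means the series sums to a rotation: l = 7, alpha*l = pi, so exp(alpha B) = cos(pi) + (sin(pi)/7)*B = -1 + (0)*B.
Answer: -1


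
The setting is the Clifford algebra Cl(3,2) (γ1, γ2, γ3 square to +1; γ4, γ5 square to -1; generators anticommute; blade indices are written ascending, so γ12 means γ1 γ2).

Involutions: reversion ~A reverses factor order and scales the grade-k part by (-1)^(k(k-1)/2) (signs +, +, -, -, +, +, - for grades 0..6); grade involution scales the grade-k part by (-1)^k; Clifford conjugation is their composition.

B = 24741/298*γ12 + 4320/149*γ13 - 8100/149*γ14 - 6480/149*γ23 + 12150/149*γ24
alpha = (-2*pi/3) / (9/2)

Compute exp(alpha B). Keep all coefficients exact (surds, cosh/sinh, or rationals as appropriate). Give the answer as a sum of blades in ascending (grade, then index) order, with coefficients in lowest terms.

B^2 term by term: the squares give (24741/298)^2*(γ12)^2 + (4320/149)^2*(γ13)^2 + (-8100/149)^2*(γ14)^2 + (-6480/149)^2*(γ23)^2 + (12150/149)^2*(γ24)^2 = 612117081/88804*(-1) + 18662400/22201*(-1) + 65610000/22201*(+1) + 41990400/22201*(-1) + 147622500/22201*(+1) = -81/4 (each basis 2-blade squares to minus the product of its generators' squares); cross terms between blades sharing an index anticommute and cancel; the commuting (index-disjoint) pairs give grade-4 terms 2*c*c'*(blade product), which cancel blade by blade — γ1234: -104976000/22201 + 104976000/22201 = 0 — confirming B is simple. So B^2 = -81/4.
B^2 = -81/4 — the series telescopes trigonometrically here: l = 9/2, alpha*l = -2*pi/3, so exp(alpha B) = cos(-2*pi/3) + (sin(-2*pi/3)/(9/2))*B = -1/2 + (-sqrt(3)/9)*B.
Answer: -1/2 - 2749*sqrt(3)/298*γ12 - 480*sqrt(3)/149*γ13 + 900*sqrt(3)/149*γ14 + 720*sqrt(3)/149*γ23 - 1350*sqrt(3)/149*γ24


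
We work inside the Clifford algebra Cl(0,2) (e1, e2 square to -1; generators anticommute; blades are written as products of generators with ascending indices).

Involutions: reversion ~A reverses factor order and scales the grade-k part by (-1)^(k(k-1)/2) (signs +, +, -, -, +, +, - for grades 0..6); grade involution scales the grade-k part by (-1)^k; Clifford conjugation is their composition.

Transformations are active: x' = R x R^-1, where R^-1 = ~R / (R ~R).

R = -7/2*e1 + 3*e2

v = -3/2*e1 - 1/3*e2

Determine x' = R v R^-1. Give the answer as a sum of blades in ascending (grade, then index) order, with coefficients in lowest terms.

~R = -7/2*e1 + 3*e2, and R ~R = -85/4, so R^-1 = ~R / (-85/4).
R v = -17/4 + 17/3*e1 e2
Answer: 1/10*e1 + 23/15*e2


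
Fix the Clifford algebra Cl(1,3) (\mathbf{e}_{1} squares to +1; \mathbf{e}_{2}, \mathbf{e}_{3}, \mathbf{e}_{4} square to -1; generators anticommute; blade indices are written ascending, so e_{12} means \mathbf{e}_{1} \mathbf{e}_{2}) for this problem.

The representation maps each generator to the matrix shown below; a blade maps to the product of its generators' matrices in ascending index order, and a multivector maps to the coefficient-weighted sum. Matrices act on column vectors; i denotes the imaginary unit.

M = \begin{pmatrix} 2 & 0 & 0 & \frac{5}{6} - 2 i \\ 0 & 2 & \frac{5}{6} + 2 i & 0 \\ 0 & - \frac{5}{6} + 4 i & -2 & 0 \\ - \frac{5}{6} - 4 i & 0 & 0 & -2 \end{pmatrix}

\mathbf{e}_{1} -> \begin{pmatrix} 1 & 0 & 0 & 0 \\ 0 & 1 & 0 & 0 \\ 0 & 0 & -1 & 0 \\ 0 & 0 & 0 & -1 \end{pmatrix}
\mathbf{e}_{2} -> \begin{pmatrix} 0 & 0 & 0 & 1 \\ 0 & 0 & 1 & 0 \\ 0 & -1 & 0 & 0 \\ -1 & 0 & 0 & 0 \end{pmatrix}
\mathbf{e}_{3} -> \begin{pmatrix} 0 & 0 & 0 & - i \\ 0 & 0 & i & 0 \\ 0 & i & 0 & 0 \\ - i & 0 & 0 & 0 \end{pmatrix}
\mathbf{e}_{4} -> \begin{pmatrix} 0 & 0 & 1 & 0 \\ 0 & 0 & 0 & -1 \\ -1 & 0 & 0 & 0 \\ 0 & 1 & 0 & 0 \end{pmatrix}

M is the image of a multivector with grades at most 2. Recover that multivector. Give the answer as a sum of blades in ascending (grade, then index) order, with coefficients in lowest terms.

Method: the blade images are trace-orthogonal — tr(rho(e_A) rho(e_B)^-1) = 4 if A = B and 0 otherwise — and rho(e_A)^-1 = (e_A)^2 * rho(e_A) with (e_A)^2 = +1 or -1, so the coefficient of e_A in the preimage is (e_A)^2 * tr(M rho(e_A))/4.
Nonzero projections over blades of grade <= 2: e_{1}: (e_{1})^2 = +1, tr(M rho(e_{1})) = 8, coefficient 2; e_{2}: (e_{2})^2 = -1, tr(M rho(e_{2})) = - \frac{10}{3}, coefficient \frac{5}{6}; e_{3}: (e_{3})^2 = -1, tr(M rho(e_{3})) = -12, coefficient 3; e_{13}: (e_{13})^2 = +1, tr(M rho(e_{13})) = -4, coefficient -1. Every other blade of grade <= 2 projects to 0.
Answer: 2 e_{1} + \frac{5}{6} e_{2} + 3 e_{3} - e_{13}


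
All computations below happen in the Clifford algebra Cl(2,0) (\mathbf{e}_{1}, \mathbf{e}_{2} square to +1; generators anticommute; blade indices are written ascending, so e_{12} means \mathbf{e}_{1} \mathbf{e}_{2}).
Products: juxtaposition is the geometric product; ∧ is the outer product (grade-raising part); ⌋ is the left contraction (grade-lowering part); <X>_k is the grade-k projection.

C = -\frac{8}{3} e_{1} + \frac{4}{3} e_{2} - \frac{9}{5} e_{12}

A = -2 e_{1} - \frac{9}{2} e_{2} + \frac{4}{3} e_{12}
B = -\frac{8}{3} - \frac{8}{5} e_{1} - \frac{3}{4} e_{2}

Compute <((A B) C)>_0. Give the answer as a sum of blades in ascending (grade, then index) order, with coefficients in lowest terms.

step 1: \frac{263}{40} + \frac{13}{3} e_{1} + \frac{212}{15} e_{2} - \frac{833}{90} e_{12}
step 2: -\frac{4217}{450} - \frac{2993}{675} e_{1} - \frac{6403}{270} e_{2} + \frac{18979}{600} e_{12}
step 3: -\frac{4217}{450}
Answer: -\frac{4217}{450}


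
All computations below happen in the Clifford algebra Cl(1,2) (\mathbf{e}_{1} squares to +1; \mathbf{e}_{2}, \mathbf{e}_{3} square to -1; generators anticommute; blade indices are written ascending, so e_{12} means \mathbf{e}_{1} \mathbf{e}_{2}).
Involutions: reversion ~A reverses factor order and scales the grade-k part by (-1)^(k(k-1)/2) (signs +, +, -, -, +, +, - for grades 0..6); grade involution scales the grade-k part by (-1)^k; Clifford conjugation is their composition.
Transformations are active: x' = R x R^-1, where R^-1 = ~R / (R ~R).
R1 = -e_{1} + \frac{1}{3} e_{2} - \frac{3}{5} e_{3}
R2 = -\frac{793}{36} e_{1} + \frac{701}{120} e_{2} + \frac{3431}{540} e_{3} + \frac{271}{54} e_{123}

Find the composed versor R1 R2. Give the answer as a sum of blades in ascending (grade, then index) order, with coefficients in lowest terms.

Distribute over the terms of R1 (each basis-blade product reordered to ascending indices, repeated generators contracted through their squares):
(-e_{1}) R2 = \frac{793}{36} - \frac{701}{120} e_{12} - \frac{3431}{540} e_{13} - \frac{271}{54} e_{23}
(\frac{1}{3} e_{2}) R2 = -\frac{701}{360} + \frac{793}{108} e_{12} + \frac{271}{162} e_{13} + \frac{3431}{1620} e_{23}
(-\frac{3}{5} e_{3}) R2 = \frac{3431}{900} + \frac{271}{90} e_{12} - \frac{793}{60} e_{13} + \frac{701}{200} e_{23}
Summing the partial products and collecting blades:
Answer: \frac{43007}{1800} + \frac{4873}{1080} e_{12} - \frac{14497}{810} e_{13} + \frac{9791}{16200} e_{23}


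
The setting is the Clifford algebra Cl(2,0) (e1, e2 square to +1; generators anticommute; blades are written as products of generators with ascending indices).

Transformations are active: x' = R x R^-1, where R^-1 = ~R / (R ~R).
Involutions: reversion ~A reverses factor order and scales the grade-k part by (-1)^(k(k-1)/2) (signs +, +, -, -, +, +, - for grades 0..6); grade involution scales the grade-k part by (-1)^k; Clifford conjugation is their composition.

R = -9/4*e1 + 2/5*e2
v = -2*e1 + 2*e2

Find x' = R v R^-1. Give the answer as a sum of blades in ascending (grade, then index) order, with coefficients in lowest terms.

~R = -9/4*e1 + 2/5*e2, and R ~R = 2089/400, so R^-1 = ~R / (2089/400).
R v = 53/10 - 37/10*e1 e2
Answer: -5362/2089*e1 - 2482/2089*e2


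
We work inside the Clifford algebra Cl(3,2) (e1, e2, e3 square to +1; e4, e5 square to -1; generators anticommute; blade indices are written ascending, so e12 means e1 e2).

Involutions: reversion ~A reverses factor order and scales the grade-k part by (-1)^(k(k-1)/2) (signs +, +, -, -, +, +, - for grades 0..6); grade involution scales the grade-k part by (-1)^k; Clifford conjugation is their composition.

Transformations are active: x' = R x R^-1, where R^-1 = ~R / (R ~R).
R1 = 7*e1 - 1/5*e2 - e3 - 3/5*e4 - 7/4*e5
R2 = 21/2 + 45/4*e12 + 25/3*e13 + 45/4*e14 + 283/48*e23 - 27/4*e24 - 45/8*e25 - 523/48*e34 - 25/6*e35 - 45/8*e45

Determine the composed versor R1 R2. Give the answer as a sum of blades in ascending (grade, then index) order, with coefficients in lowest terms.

Distribute over the terms of R1 (each basis-blade product reordered to ascending indices, repeated generators contracted through their squares):
(7*e1) R2 = 147/2*e1 + 315/4*e2 + 175/3*e3 + 315/4*e4 + 1981/48*e123 - 189/4*e124 - 315/8*e125 - 3661/48*e134 - 175/6*e135 - 315/8*e145
(-1/5*e2) R2 = 9/4*e1 - 21/10*e2 - 283/240*e3 + 27/20*e4 + 9/8*e5 + 5/3*e123 + 9/4*e124 + 523/240*e234 + 5/6*e235 + 9/8*e245
(-e3) R2 = 25/3*e1 + 283/48*e2 - 21/2*e3 + 523/48*e4 + 25/6*e5 - 45/4*e123 + 45/4*e134 - 27/4*e234 - 45/8*e235 + 45/8*e345
(-3/5*e4) R2 = -27/4*e1 + 81/20*e2 + 523/80*e3 - 63/10*e4 - 27/8*e5 - 27/4*e124 - 5*e134 - 283/80*e234 - 27/8*e245 - 5/2*e345
(-7/4*e5) R2 = 315/32*e2 + 175/24*e3 + 315/32*e4 - 147/8*e5 - 315/16*e125 - 175/12*e135 - 315/16*e145 - 1981/192*e235 + 189/16*e245 + 3661/192*e345
Summing the partial products and collecting blades:
Answer: 232/3*e1 + 46291/480*e2 + 3629/60*e3 + 45379/480*e4 - 395/24*e5 + 507/16*e123 - 207/4*e124 - 945/16*e125 - 3361/48*e134 - 175/4*e135 - 945/16*e145 - 973/120*e234 - 967/64*e235 + 153/16*e245 + 4261/192*e345


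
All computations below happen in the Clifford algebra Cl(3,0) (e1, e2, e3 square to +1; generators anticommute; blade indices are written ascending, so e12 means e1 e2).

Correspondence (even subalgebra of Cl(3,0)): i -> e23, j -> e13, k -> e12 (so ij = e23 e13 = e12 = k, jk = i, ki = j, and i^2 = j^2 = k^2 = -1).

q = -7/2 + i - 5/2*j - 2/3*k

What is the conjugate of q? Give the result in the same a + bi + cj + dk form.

In blades: q = -7/2 - 2/3*e12 - 5/2*e13 + e23.
Quaternion conjugation is reversion on the even subalgebra: the scalar is fixed and every grade-2 blade flips sign, giving -7/2 + 2/3*e12 + 5/2*e13 - e23; translating back:
Answer: -7/2 - i + 5/2*j + 2/3*k


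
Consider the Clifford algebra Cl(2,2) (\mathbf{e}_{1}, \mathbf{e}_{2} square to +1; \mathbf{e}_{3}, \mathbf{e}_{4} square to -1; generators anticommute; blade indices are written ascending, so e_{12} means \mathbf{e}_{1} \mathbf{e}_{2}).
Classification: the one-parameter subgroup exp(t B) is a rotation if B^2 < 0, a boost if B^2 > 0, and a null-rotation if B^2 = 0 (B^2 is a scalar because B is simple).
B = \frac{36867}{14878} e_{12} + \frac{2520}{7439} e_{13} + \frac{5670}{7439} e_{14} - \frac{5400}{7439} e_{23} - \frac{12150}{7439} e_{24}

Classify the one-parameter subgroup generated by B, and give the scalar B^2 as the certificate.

B^2 term by term: the squares give (\frac{36867}{14878})^2*(e_{12})^2 + (\frac{2520}{7439})^2*(e_{13})^2 + (\frac{5670}{7439})^2*(e_{14})^2 + (-\frac{5400}{7439})^2*(e_{23})^2 + (-\frac{12150}{7439})^2*(e_{24})^2 = \frac{1359175689}{221354884}*(-1) + \frac{6350400}{55338721}*(+1) + \frac{32148900}{55338721}*(+1) + \frac{29160000}{55338721}*(+1) + \frac{147622500}{55338721}*(+1) = -\frac{9}{4} (each basis 2-blade squares to minus the product of its generators' squares); cross terms between blades sharing an index anticommute and cancel; the commuting (index-disjoint) pairs give grade-4 terms 2*c*c'*(blade product), which cancel blade by blade — e_{1234}: \frac{61236000}{55338721} - \frac{61236000}{55338721} = 0 — confirming B is simple. So B^2 = -\frac{9}{4}.
Answer: rotation, certificate B^2 = -\frac{9}{4}. Check the certificate: B^2 = -\frac{9}{4}, and that sign is decisive whatever form B takes.


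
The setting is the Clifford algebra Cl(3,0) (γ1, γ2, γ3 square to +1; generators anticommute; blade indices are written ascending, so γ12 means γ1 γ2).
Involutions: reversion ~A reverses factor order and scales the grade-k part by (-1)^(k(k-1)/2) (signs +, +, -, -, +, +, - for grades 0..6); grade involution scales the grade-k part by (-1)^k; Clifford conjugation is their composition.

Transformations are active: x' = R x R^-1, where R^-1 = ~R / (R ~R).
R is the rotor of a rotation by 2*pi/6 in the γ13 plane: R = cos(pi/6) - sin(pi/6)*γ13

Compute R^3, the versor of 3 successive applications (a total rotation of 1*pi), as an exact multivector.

Rotor phase runs at HALF the rotation angle; powers of one rotor simply add phase, so after 3 steps in γ13 the phase is 3*pi/6 = pi/2 and R^3 = cos(pi/2) - sin(pi/2)*γ13.
cos(pi/2) = 0 and sin(pi/2) = 1, so R^3 = -γ13. The net rotation is 1*pi; the rotor keeps the half-angle phase exactly.
Answer: -γ13


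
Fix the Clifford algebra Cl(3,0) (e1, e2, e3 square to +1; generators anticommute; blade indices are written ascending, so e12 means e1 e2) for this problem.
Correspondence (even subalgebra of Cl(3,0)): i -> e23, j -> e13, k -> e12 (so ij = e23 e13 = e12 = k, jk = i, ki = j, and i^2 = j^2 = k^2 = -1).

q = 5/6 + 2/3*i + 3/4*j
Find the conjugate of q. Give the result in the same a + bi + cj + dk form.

In blades: q = 5/6 + 3/4*e13 + 2/3*e23.
Quaternion conjugation is reversion on the even subalgebra: the scalar is fixed and every grade-2 blade flips sign, giving 5/6 - 3/4*e13 - 2/3*e23; translating back:
Answer: 5/6 - 2/3*i - 3/4*j


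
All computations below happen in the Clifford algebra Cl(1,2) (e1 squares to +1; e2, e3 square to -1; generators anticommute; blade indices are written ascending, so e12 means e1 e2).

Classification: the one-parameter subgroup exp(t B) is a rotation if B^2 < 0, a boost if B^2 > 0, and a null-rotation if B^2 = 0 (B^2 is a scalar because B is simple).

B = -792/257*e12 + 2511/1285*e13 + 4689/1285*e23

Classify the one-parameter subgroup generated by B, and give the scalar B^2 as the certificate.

B^2 term by term: the squares give (-792/257)^2*(e12)^2 + (2511/1285)^2*(e13)^2 + (4689/1285)^2*(e23)^2 = 627264/66049*(+1) + 6305121/1651225*(+1) + 21986721/1651225*(-1) = 0 (each basis 2-blade squares to minus the product of its generators' squares); cross terms between blades sharing an index anticommute and cancel. So B^2 = 0.
Answer: null-rotation, certificate B^2 = 0. No conjugation can change B^2 = 0; the sign gives the class.


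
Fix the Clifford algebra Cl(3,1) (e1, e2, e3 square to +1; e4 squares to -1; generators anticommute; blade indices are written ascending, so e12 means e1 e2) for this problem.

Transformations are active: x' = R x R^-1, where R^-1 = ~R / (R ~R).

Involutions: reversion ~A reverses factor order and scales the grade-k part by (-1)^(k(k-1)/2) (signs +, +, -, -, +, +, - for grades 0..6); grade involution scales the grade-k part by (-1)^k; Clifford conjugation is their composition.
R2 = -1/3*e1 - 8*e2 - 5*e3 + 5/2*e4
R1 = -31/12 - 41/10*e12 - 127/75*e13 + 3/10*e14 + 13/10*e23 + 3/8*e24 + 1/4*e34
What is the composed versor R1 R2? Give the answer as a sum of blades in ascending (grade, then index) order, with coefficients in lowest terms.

Distribute over the terms of R2 (each basis-blade product reordered to ascending indices, repeated generators contracted through their squares):
R1 (-1/3*e1) = 31/36*e1 - 41/30*e2 - 127/225*e3 + 1/10*e4 - 13/30*e123 - 1/8*e124 - 1/12*e134
R1 (-8*e2) = 164/5*e1 + 62/3*e2 + 52/5*e3 + 3*e4 - 1016/75*e123 + 12/5*e124 - 2*e234
R1 (-5*e3) = 127/15*e1 - 13/2*e2 + 155/12*e3 + 5/4*e4 + 41/2*e123 + 3/2*e134 + 15/8*e234
R1 (5/2*e4) = -3/4*e1 - 15/16*e2 - 5/8*e3 - 155/24*e4 - 41/4*e124 - 127/30*e134 + 13/4*e234
Summing the partial products and collecting blades:
Answer: 1862/45*e1 + 949/80*e2 + 39829/1800*e3 - 253/120*e4 + 163/25*e123 - 319/40*e124 - 169/60*e134 + 25/8*e234
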